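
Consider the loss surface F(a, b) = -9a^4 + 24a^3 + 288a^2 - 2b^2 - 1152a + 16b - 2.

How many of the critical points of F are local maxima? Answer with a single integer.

2

F separates as a function of a plus a function of b, so ∇F=0 decouples.
∂F/∂a = -36(a - 4)(a - 2)(a + 4) = 0 at a ∈ {-4, 2, 4}; ∂F/∂b = -4(b - 4) = 0 at b ∈ {4}.
The Hessian is diagonal: diag(F_aa, F_bb). Second derivatives: F_aa(-4)=-1728, F_aa(2)=432, F_aa(4)=-576; F_bb(4)=-4.
Local maxima occur where both diagonal entries negative: (-4, 4), (4, 4). Count: 2.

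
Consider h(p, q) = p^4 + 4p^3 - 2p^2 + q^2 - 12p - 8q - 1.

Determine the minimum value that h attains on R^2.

-26

h(p,q) separates as A(p) + B(q) − 1, so its minimum is min A + min B − 1.
A'(p) = 4(p - 1)(p + 1)(p + 3) vanishes at p ∈ {-3, -1, 1}; B'(q) = 2q - 8 vanishes at q ∈ {4}.
Local minima of A (where A''>0): A(-3)=-9, A(1)=-9. Local minima of B: B(4)=-16.
So the global minimum of h is A(-3) + B(4) − 1 = -9 − 16 − 1 = -26, attained at (-3, 4).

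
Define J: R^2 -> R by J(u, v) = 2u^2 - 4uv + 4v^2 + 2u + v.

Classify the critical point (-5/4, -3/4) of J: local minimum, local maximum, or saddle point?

local minimum

The Hessian of J is constant: H = [[4, -4], [-4, 8]].
det(H) = 4·8 − (-4)² = 16.
det(H) > 0 and tr(H) = 12 > 0, so H is positive definite and the point is a local minimum.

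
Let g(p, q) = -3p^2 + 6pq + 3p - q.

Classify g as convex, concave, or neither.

neither

g is quadratic, so its Hessian is the constant matrix H = [[-6, 6], [6, 0]].
det(H) = -36, tr(H) = -6.
det(H) < 0, so H is indefinite: neither convex nor concave.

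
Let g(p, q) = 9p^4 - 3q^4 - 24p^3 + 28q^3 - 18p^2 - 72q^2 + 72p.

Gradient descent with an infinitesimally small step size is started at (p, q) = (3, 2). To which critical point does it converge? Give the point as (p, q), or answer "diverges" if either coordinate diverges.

g is separable, so gradient descent decouples: p follows -∂g/∂p, q follows -∂g/∂q.
∂g/∂p = 36(p - 2)(p - 1)(p + 1); at p=3 this is 288, so p decreases.
∂g/∂q = -12q(q - 4)(q - 3); at q=2 this is -48, so q increases.
p converges to its nearest critical value 2 (a local min of the p-part); q converges to 3. The iterate converges to (2, 3).

(2, 3)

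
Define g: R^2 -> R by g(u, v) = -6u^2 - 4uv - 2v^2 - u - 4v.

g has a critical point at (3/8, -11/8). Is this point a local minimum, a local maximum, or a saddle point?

The Hessian of g is constant: H = [[-12, -4], [-4, -4]].
det(H) = (-12)·(-4) − (-4)² = 32.
det(H) > 0 and tr(H) = -16 < 0, so H is negative definite and the point is a local maximum.

local maximum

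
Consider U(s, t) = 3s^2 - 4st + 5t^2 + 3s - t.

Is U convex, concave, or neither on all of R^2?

convex

U is quadratic, so its Hessian is the constant matrix H = [[6, -4], [-4, 10]].
det(H) = 44, tr(H) = 16.
det(H) > 0 and tr(H) > 0, so H is positive definite everywhere: convex.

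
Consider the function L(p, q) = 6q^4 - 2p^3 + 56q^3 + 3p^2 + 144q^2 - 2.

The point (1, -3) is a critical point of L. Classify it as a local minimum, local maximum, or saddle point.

local maximum

The mixed partial ∂²L/∂p∂q is 0, so the Hessian at any point is diag(L_pp, L_qq) = diag(6(-2p + 1), 24(3q^2 + 14q + 12)).
At (1, -3): H = diag(-6, -72).
Both eigenvalues are negative, so H is negative definite: a local maximum.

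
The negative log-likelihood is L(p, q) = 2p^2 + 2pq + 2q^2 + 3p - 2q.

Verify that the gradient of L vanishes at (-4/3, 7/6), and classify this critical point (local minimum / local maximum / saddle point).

∇L = (4p + 2q + 3, 2p + 4q - 2); substituting (-4/3, 7/6) gives ∇L = (0, 0), so (-4/3, 7/6) is indeed a critical point.
The Hessian of L is constant: H = [[4, 2], [2, 4]].
det(H) = 4·4 − 2² = 12.
det(H) > 0 and tr(H) = 8 > 0, so H is positive definite and the point is a local minimum.

local minimum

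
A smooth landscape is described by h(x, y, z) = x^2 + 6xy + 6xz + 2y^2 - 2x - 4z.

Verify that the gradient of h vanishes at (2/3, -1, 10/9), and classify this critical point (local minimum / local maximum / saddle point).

saddle point

∇h = (2x + 6y + 6z - 2, 6x + 4y, 6x - 4); substituting (2/3, -1, 10/9) gives ∇h = (0, 0, 0), so (2/3, -1, 10/9) is indeed a critical point.
The Hessian is constant: H = [[2, 6, 6], [6, 4, 0], [6, 0, 0]].
Leading principal minors: Δ₁ = 2, Δ₂ = -28, Δ₃ = -144.
The minors fit neither the all-positive nor the alternating-sign pattern, so H is indefinite: a saddle point.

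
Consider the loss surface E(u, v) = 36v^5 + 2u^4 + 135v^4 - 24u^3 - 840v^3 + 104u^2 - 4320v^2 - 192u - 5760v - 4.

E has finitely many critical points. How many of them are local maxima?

2

E separates as a function of u plus a function of v, so ∇E=0 decouples.
∂E/∂u = 8(u - 4)(u - 3)(u - 2) = 0 at u ∈ {2, 3, 4}; ∂E/∂v = 180(v - 4)(v + 1)(v + 2)(v + 4) = 0 at v ∈ {-4, -2, -1, 4}.
The Hessian is diagonal: diag(E_uu, E_vv). Second derivatives: E_uu(2)=16, E_uu(3)=-8, E_uu(4)=16; E_vv(-4)=-8640, E_vv(-2)=2160, E_vv(-1)=-2700, E_vv(4)=43200.
Local maxima occur where both diagonal entries negative: (3, -4), (3, -1). Count: 2.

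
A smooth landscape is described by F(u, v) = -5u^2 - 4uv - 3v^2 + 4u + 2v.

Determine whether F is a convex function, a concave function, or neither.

F is quadratic, so its Hessian is the constant matrix H = [[-10, -4], [-4, -6]].
det(H) = 44, tr(H) = -16.
det(H) > 0 and tr(H) < 0, so H is negative definite everywhere: concave.

concave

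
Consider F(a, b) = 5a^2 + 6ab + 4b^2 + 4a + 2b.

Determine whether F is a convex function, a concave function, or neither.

F is quadratic, so its Hessian is the constant matrix H = [[10, 6], [6, 8]].
det(H) = 44, tr(H) = 18.
det(H) > 0 and tr(H) > 0, so H is positive definite everywhere: convex.

convex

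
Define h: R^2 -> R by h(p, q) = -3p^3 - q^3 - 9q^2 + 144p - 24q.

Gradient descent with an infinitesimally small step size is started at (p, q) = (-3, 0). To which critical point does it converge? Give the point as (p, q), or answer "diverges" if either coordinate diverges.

h is separable, so gradient descent decouples: p follows -∂h/∂p, q follows -∂h/∂q.
∂h/∂p = -9(p - 4)(p + 4); at p=-3 this is 63, so p decreases.
∂h/∂q = -3(q + 2)(q + 4); at q=0 this is -24, so q increases.
The q-coordinate has no critical point in that direction and runs off to infinity.

diverges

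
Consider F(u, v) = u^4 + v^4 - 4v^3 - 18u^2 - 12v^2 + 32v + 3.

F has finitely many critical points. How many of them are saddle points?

F separates as a function of u plus a function of v, so ∇F=0 decouples.
∂F/∂u = 4u(u - 3)(u + 3) = 0 at u ∈ {-3, 0, 3}; ∂F/∂v = 4(v - 4)(v - 1)(v + 2) = 0 at v ∈ {-2, 1, 4}.
The Hessian is diagonal: diag(F_uu, F_vv). Second derivatives: F_uu(-3)=72, F_uu(0)=-36, F_uu(3)=72; F_vv(-2)=72, F_vv(1)=-36, F_vv(4)=72.
Saddle points occur where the two diagonal entries have opposite signs: (-3, 1), (0, -2), (0, 4), (3, 1). Count: 4.

4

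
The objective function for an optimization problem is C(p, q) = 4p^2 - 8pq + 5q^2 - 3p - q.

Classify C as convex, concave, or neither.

C is quadratic, so its Hessian is the constant matrix H = [[8, -8], [-8, 10]].
det(H) = 16, tr(H) = 18.
det(H) > 0 and tr(H) > 0, so H is positive definite everywhere: convex.

convex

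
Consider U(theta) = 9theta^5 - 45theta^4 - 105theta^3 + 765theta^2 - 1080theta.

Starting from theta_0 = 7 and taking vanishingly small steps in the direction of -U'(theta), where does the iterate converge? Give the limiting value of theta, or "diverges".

4

U'(theta) = 45(theta - 4)(theta - 2)(theta - 1)(theta + 3), so U'(7) = 40500.
Gradient descent moves in the -U' direction, i.e. theta is decreasing.
The nearest critical point in that direction is theta = 4, where U'' = 1890 > 0 (a local minimum). The iterate converges there.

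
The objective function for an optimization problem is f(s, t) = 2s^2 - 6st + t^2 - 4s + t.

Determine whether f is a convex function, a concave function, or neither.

f is quadratic, so its Hessian is the constant matrix H = [[4, -6], [-6, 2]].
det(H) = -28, tr(H) = 6.
det(H) < 0, so H is indefinite: neither convex nor concave.

neither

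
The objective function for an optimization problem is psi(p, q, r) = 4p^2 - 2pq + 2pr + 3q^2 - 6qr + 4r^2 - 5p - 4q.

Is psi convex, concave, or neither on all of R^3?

convex

psi is quadratic, so its Hessian is the constant matrix H = [[8, -2, 2], [-2, 6, -6], [2, -6, 8]].
Leading principal minors: 8, 44, 88.
All positive ⇒ H ≻ 0 ⇒ convex.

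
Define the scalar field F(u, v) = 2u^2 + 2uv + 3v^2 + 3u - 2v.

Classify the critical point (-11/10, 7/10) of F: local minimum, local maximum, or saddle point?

local minimum

The Hessian of F is constant: H = [[4, 2], [2, 6]].
det(H) = 4·6 − 2² = 20.
det(H) > 0 and tr(H) = 10 > 0, so H is positive definite and the point is a local minimum.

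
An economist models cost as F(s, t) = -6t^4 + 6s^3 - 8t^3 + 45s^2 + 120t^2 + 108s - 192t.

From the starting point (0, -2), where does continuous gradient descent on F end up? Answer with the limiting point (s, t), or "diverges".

(-2, 1)

F is separable, so gradient descent decouples: s follows -∂F/∂s, t follows -∂F/∂t.
∂F/∂s = 18(s + 2)(s + 3); at s=0 this is 108, so s decreases.
∂F/∂t = -24(t - 2)(t - 1)(t + 4); at t=-2 this is -576, so t increases.
s converges to its nearest critical value -2 (a local min of the s-part); t converges to 1. The iterate converges to (-2, 1).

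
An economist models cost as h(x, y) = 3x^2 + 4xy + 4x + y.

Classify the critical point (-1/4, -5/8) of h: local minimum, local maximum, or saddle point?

The Hessian of h is constant: H = [[6, 4], [4, 0]].
det(H) = 6·0 − 4² = -16.
Since det(H) < 0, H is indefinite and the critical point is a saddle point.

saddle point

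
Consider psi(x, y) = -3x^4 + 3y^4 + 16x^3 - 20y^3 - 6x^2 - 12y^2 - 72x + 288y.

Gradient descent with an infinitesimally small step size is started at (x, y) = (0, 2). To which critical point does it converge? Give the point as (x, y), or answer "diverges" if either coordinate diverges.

psi is separable, so gradient descent decouples: x follows -∂psi/∂x, y follows -∂psi/∂y.
∂psi/∂x = -12(x - 3)(x - 2)(x + 1); at x=0 this is -72, so x increases.
∂psi/∂y = 12(y - 4)(y - 3)(y + 2); at y=2 this is 96, so y decreases.
x converges to its nearest critical value 2 (a local min of the x-part); y converges to -2. The iterate converges to (2, -2).

(2, -2)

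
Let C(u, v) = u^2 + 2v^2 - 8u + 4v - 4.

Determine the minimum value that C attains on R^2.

C(u,v) separates as P(u) + Q(v) − 4, so its minimum is min P + min Q − 4.
P'(u) = 2u - 8 vanishes at u ∈ {4}; Q'(v) = 4v + 4 vanishes at v ∈ {-1}.
Local minima of P (where P''>0): P(4)=-16. Local minima of Q: Q(-1)=-2.
So the global minimum of C is P(4) + Q(-1) − 4 = -16 − 2 − 4 = -22, attained at (4, -1).

-22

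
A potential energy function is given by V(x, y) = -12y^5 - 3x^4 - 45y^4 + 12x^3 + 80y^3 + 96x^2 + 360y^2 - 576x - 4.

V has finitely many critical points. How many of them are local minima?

V separates as a function of x plus a function of y, so ∇V=0 decouples.
∂V/∂x = -12(x - 4)(x - 3)(x + 4) = 0 at x ∈ {-4, 3, 4}; ∂V/∂y = -60y(y - 2)(y + 2)(y + 3) = 0 at y ∈ {-3, -2, 0, 2}.
The Hessian is diagonal: diag(V_xx, V_yy). Second derivatives: V_xx(-4)=-672, V_xx(3)=84, V_xx(4)=-96; V_yy(-3)=900, V_yy(-2)=-480, V_yy(0)=720, V_yy(2)=-2400.
Local minima occur where both diagonal entries positive: (3, -3), (3, 0). Count: 2.

2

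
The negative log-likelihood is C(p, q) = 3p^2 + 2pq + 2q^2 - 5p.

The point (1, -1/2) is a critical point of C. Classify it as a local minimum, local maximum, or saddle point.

local minimum

The Hessian of C is constant: H = [[6, 2], [2, 4]].
det(H) = 6·4 − 2² = 20.
det(H) > 0 and tr(H) = 10 > 0, so H is positive definite and the point is a local minimum.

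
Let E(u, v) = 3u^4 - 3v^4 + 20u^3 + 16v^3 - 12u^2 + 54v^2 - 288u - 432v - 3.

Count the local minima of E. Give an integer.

2

E separates as a function of u plus a function of v, so ∇E=0 decouples.
∂E/∂u = 12(u - 2)(u + 3)(u + 4) = 0 at u ∈ {-4, -3, 2}; ∂E/∂v = -12(v - 4)(v - 3)(v + 3) = 0 at v ∈ {-3, 3, 4}.
The Hessian is diagonal: diag(E_uu, E_vv). Second derivatives: E_uu(-4)=72, E_uu(-3)=-60, E_uu(2)=360; E_vv(-3)=-504, E_vv(3)=72, E_vv(4)=-84.
Local minima occur where both diagonal entries positive: (-4, 3), (2, 3). Count: 2.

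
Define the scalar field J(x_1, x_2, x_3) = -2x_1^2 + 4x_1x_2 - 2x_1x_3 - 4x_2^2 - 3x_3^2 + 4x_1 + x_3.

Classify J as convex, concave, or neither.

J is quadratic, so its Hessian is the constant matrix H = [[-4, 4, -2], [4, -8, 0], [-2, 0, -6]].
Leading principal minors: -4, 16, -64.
Signs alternate −, +, − ⇒ H ≺ 0 ⇒ concave.

concave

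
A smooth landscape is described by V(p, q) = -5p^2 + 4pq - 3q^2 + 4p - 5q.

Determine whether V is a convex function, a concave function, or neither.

V is quadratic, so its Hessian is the constant matrix H = [[-10, 4], [4, -6]].
det(H) = 44, tr(H) = -16.
det(H) > 0 and tr(H) < 0, so H is negative definite everywhere: concave.

concave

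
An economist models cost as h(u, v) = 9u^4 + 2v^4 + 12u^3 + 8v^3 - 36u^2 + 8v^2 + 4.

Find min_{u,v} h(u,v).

-92

h(u,v) separates as P(u) + Q(v) + 4, so its minimum is min P + min Q + 4.
P'(u) = 36u(u - 1)(u + 2) vanishes at u ∈ {-2, 0, 1}; Q'(v) = 8v(v + 1)(v + 2) vanishes at v ∈ {-2, -1, 0}.
Local minima of P (where P''>0): P(-2)=-96, P(1)=-15. Local minima of Q: Q(-2)=0, Q(0)=0.
So the global minimum of h is P(-2) + Q(-2) + 4 = -96 + 0 + 4 = -92, attained at (-2, -2).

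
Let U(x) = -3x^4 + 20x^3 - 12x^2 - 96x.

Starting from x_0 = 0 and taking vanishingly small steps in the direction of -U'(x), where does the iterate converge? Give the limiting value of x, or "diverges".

U'(x) = -12(x - 4)(x - 2)(x + 1), so U'(0) = -96.
Gradient descent moves in the -U' direction, i.e. x is increasing.
The nearest critical point in that direction is x = 2, where U'' = 72 > 0 (a local minimum). The iterate converges there.

2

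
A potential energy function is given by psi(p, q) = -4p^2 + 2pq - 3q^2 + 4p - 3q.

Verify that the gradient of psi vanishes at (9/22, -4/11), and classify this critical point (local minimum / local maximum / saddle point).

∇psi = (-8p + 2q + 4, 2p - 6q - 3); substituting (9/22, -4/11) gives ∇psi = (0, 0), so (9/22, -4/11) is indeed a critical point.
The Hessian of psi is constant: H = [[-8, 2], [2, -6]].
det(H) = (-8)·(-6) − 2² = 44.
det(H) > 0 and tr(H) = -14 < 0, so H is negative definite and the point is a local maximum.

local maximum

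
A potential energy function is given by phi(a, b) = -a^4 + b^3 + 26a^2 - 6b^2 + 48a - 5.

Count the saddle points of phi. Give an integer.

phi separates as a function of a plus a function of b, so ∇phi=0 decouples.
∂phi/∂a = -4(a - 4)(a + 1)(a + 3) = 0 at a ∈ {-3, -1, 4}; ∂phi/∂b = 3b(b - 4) = 0 at b ∈ {0, 4}.
The Hessian is diagonal: diag(phi_aa, phi_bb). Second derivatives: phi_aa(-3)=-56, phi_aa(-1)=40, phi_aa(4)=-140; phi_bb(0)=-12, phi_bb(4)=12.
Saddle points occur where the two diagonal entries have opposite signs: (-3, 4), (-1, 0), (4, 4). Count: 3.

3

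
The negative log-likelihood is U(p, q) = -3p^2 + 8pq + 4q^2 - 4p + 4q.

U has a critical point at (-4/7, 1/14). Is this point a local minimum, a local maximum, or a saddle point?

The Hessian of U is constant: H = [[-6, 8], [8, 8]].
det(H) = (-6)·8 − 8² = -112.
Since det(H) < 0, H is indefinite and the critical point is a saddle point.

saddle point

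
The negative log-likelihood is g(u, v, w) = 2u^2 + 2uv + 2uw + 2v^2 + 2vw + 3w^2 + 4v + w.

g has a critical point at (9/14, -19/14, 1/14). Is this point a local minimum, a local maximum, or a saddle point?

The Hessian is constant: H = [[4, 2, 2], [2, 4, 2], [2, 2, 6]].
Leading principal minors: Δ₁ = 4, Δ₂ = 12, Δ₃ = 56.
All leading minors are positive, so H is positive definite: a local minimum.

local minimum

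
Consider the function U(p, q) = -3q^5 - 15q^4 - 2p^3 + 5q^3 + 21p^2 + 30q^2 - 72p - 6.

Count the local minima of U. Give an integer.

2

U separates as a function of p plus a function of q, so ∇U=0 decouples.
∂U/∂p = -6(p - 4)(p - 3) = 0 at p ∈ {3, 4}; ∂U/∂q = -15q(q - 1)(q + 1)(q + 4) = 0 at q ∈ {-4, -1, 0, 1}.
The Hessian is diagonal: diag(U_pp, U_qq). Second derivatives: U_pp(3)=6, U_pp(4)=-6; U_qq(-4)=900, U_qq(-1)=-90, U_qq(0)=60, U_qq(1)=-150.
Local minima occur where both diagonal entries positive: (3, -4), (3, 0). Count: 2.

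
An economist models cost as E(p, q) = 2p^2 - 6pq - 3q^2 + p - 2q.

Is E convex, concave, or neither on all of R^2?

neither

E is quadratic, so its Hessian is the constant matrix H = [[4, -6], [-6, -6]].
det(H) = -60, tr(H) = -2.
det(H) < 0, so H is indefinite: neither convex nor concave.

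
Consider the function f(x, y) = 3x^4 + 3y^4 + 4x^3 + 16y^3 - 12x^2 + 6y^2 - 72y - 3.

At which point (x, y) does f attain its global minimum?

(-2, 1)

f(x,y) separates as P(x) + Q(y) − 3, so its minimum is min P + min Q − 3.
P'(x) = 12x(x - 1)(x + 2) vanishes at x ∈ {-2, 0, 1}; Q'(y) = 12(y - 1)(y + 2)(y + 3) vanishes at y ∈ {-3, -2, 1}.
Local minima of P (where P''>0): P(-2)=-32, P(1)=-5. Local minima of Q: Q(-3)=81, Q(1)=-47.
So the global minimum of f is P(-2) + Q(1) − 3 = -32 − 47 − 3 = -82, attained at (-2, 1).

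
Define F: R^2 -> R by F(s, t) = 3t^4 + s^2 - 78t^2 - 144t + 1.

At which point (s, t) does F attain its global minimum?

F(s,t) separates as P(s) + Q(t) + 1, so its minimum is min P + min Q + 1.
P'(s) = 2s vanishes at s ∈ {0}; Q'(t) = 12(t - 4)(t + 1)(t + 3) vanishes at t ∈ {-3, -1, 4}.
Local minima of P (where P''>0): P(0)=0. Local minima of Q: Q(-3)=-27, Q(4)=-1056.
So the global minimum of F is P(0) + Q(4) + 1 = 0 − 1056 + 1 = -1055, attained at (0, 4).

(0, 4)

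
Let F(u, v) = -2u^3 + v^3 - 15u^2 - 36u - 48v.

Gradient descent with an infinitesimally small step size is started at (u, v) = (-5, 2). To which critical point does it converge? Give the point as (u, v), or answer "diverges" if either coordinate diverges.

(-3, 4)

F is separable, so gradient descent decouples: u follows -∂F/∂u, v follows -∂F/∂v.
∂F/∂u = -6(u + 2)(u + 3); at u=-5 this is -36, so u increases.
∂F/∂v = 3(v - 4)(v + 4); at v=2 this is -36, so v increases.
u converges to its nearest critical value -3 (a local min of the u-part); v converges to 4. The iterate converges to (-3, 4).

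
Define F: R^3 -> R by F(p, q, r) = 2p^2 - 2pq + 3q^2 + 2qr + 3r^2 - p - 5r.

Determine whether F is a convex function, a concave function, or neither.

convex

F is quadratic, so its Hessian is the constant matrix H = [[4, -2, 0], [-2, 6, 2], [0, 2, 6]].
Leading principal minors: 4, 20, 104.
All positive ⇒ H ≻ 0 ⇒ convex.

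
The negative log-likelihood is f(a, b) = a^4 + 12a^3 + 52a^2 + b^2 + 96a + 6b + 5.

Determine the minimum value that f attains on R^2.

f(a,b) separates as P(a) + Q(b) + 5, so its minimum is min P + min Q + 5.
P'(a) = 4(a + 2)(a + 3)(a + 4) vanishes at a ∈ {-4, -3, -2}; Q'(b) = 2b + 6 vanishes at b ∈ {-3}.
Local minima of P (where P''>0): P(-4)=-64, P(-2)=-64. Local minima of Q: Q(-3)=-9.
So the global minimum of f is P(-4) + Q(-3) + 5 = -64 − 9 + 5 = -68, attained at (-4, -3).

-68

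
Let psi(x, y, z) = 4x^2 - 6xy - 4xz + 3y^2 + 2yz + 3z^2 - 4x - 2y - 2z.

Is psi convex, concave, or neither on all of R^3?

convex

psi is quadratic, so its Hessian is the constant matrix H = [[8, -6, -4], [-6, 6, 2], [-4, 2, 6]].
Leading principal minors: 8, 12, 40.
All positive ⇒ H ≻ 0 ⇒ convex.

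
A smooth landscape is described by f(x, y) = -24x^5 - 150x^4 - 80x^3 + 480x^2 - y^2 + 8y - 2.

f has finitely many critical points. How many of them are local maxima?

f separates as a function of x plus a function of y, so ∇f=0 decouples.
∂f/∂x = -120x(x - 1)(x + 2)(x + 4) = 0 at x ∈ {-4, -2, 0, 1}; ∂f/∂y = -2(y - 4) = 0 at y ∈ {4}.
The Hessian is diagonal: diag(f_xx, f_yy). Second derivatives: f_xx(-4)=4800, f_xx(-2)=-1440, f_xx(0)=960, f_xx(1)=-1800; f_yy(4)=-2.
Local maxima occur where both diagonal entries negative: (-2, 4), (1, 4). Count: 2.

2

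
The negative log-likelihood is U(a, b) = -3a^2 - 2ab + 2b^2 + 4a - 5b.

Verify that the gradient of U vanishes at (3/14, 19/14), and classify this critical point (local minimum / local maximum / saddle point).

∇U = (-6a - 2b + 4, -2a + 4b - 5); substituting (3/14, 19/14) gives ∇U = (0, 0), so (3/14, 19/14) is indeed a critical point.
The Hessian of U is constant: H = [[-6, -2], [-2, 4]].
det(H) = (-6)·4 − (-2)² = -28.
Since det(H) < 0, H is indefinite and the critical point is a saddle point.

saddle point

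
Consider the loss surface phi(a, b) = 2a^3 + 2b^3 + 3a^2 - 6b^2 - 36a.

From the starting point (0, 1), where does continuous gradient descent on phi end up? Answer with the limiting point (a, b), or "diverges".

phi is separable, so gradient descent decouples: a follows -∂phi/∂a, b follows -∂phi/∂b.
∂phi/∂a = 6(a - 2)(a + 3); at a=0 this is -36, so a increases.
∂phi/∂b = 6b(b - 2); at b=1 this is -6, so b increases.
a converges to its nearest critical value 2 (a local min of the a-part); b converges to 2. The iterate converges to (2, 2).

(2, 2)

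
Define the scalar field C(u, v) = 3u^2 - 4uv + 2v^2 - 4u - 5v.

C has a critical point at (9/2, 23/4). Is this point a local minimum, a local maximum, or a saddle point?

local minimum

The Hessian of C is constant: H = [[6, -4], [-4, 4]].
det(H) = 6·4 − (-4)² = 8.
det(H) > 0 and tr(H) = 10 > 0, so H is positive definite and the point is a local minimum.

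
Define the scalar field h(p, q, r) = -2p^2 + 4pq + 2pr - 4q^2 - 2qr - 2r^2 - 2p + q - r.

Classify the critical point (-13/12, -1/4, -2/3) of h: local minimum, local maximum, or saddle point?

The Hessian is constant: H = [[-4, 4, 2], [4, -8, -2], [2, -2, -4]].
Leading principal minors: Δ₁ = -4, Δ₂ = 16, Δ₃ = -48.
The minors alternate sign starting negative (−, +, −), so H is negative definite: a local maximum.

local maximum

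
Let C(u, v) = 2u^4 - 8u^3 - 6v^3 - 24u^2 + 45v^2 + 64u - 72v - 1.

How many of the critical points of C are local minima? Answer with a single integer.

2

C separates as a function of u plus a function of v, so ∇C=0 decouples.
∂C/∂u = 8(u - 4)(u - 1)(u + 2) = 0 at u ∈ {-2, 1, 4}; ∂C/∂v = -18(v - 4)(v - 1) = 0 at v ∈ {1, 4}.
The Hessian is diagonal: diag(C_uu, C_vv). Second derivatives: C_uu(-2)=144, C_uu(1)=-72, C_uu(4)=144; C_vv(1)=54, C_vv(4)=-54.
Local minima occur where both diagonal entries positive: (-2, 1), (4, 1). Count: 2.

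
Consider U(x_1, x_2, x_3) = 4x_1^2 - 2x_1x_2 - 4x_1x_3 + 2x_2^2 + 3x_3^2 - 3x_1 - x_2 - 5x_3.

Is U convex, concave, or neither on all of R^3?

convex

U is quadratic, so its Hessian is the constant matrix H = [[8, -2, -4], [-2, 4, 0], [-4, 0, 6]].
Leading principal minors: 8, 28, 104.
All positive ⇒ H ≻ 0 ⇒ convex.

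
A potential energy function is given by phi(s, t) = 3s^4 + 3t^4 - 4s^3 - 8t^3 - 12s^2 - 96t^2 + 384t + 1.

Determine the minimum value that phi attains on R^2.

phi(s,t) separates as P(s) + Q(t) + 1, so its minimum is min P + min Q + 1.
P'(s) = 12s(s - 2)(s + 1) vanishes at s ∈ {-1, 0, 2}; Q'(t) = 12(t - 4)(t - 2)(t + 4) vanishes at t ∈ {-4, 2, 4}.
Local minima of P (where P''>0): P(-1)=-5, P(2)=-32. Local minima of Q: Q(-4)=-1792, Q(4)=256.
So the global minimum of phi is P(2) + Q(-4) + 1 = -32 − 1792 + 1 = -1823, attained at (2, -4).

-1823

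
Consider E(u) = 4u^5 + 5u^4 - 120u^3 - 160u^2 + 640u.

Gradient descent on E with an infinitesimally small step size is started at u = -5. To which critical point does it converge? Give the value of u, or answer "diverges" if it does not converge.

E'(u) = 20(u - 4)(u - 1)(u + 2)(u + 4), so E'(-5) = 3240.
Gradient descent moves in the -E' direction, i.e. u is decreasing.
There is no critical point below u=-5, and E' keeps the same sign, so the iterate runs off to −∞.

diverges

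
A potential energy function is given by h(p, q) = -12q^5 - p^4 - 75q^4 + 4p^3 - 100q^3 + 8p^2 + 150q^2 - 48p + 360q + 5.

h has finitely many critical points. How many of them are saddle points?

6

h separates as a function of p plus a function of q, so ∇h=0 decouples.
∂h/∂p = -4(p - 3)(p - 2)(p + 2) = 0 at p ∈ {-2, 2, 3}; ∂h/∂q = -60(q - 1)(q + 1)(q + 2)(q + 3) = 0 at q ∈ {-3, -2, -1, 1}.
The Hessian is diagonal: diag(h_pp, h_qq). Second derivatives: h_pp(-2)=-80, h_pp(2)=16, h_pp(3)=-20; h_qq(-3)=480, h_qq(-2)=-180, h_qq(-1)=240, h_qq(1)=-1440.
Saddle points occur where the two diagonal entries have opposite signs: (-2, -3), (-2, -1), (2, -2), (2, 1), (3, -3), (3, -1). Count: 6.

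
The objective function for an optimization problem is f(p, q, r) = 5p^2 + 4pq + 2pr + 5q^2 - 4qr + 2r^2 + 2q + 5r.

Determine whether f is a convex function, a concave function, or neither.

convex

f is quadratic, so its Hessian is the constant matrix H = [[10, 4, 2], [4, 10, -4], [2, -4, 4]].
Leading principal minors: 10, 84, 72.
All positive ⇒ H ≻ 0 ⇒ convex.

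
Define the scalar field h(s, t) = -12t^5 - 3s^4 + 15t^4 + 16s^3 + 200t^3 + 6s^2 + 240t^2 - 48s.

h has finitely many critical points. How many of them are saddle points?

6

h separates as a function of s plus a function of t, so ∇h=0 decouples.
∂h/∂s = -12(s - 4)(s - 1)(s + 1) = 0 at s ∈ {-1, 1, 4}; ∂h/∂t = -60t(t - 4)(t + 1)(t + 2) = 0 at t ∈ {-2, -1, 0, 4}.
The Hessian is diagonal: diag(h_ss, h_tt). Second derivatives: h_ss(-1)=-120, h_ss(1)=72, h_ss(4)=-180; h_tt(-2)=720, h_tt(-1)=-300, h_tt(0)=480, h_tt(4)=-7200.
Saddle points occur where the two diagonal entries have opposite signs: (-1, -2), (-1, 0), (1, -1), (1, 4), (4, -2), (4, 0). Count: 6.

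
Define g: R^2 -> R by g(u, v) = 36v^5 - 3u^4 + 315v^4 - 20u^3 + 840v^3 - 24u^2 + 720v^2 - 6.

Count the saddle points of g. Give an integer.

6

g separates as a function of u plus a function of v, so ∇g=0 decouples.
∂g/∂u = -12u(u + 1)(u + 4) = 0 at u ∈ {-4, -1, 0}; ∂g/∂v = 180v(v + 1)(v + 2)(v + 4) = 0 at v ∈ {-4, -2, -1, 0}.
The Hessian is diagonal: diag(g_uu, g_vv). Second derivatives: g_uu(-4)=-144, g_uu(-1)=36, g_uu(0)=-48; g_vv(-4)=-4320, g_vv(-2)=720, g_vv(-1)=-540, g_vv(0)=1440.
Saddle points occur where the two diagonal entries have opposite signs: (-4, -2), (-4, 0), (-1, -4), (-1, -1), (0, -2), (0, 0). Count: 6.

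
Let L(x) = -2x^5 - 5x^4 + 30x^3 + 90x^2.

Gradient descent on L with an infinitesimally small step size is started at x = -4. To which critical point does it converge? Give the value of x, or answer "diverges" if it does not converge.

L'(x) = -10x(x - 3)(x + 2)(x + 3), so L'(-4) = -560.
Gradient descent moves in the -L' direction, i.e. x is increasing.
The nearest critical point in that direction is x = -3, where L'' = 180 > 0 (a local minimum). The iterate converges there.

-3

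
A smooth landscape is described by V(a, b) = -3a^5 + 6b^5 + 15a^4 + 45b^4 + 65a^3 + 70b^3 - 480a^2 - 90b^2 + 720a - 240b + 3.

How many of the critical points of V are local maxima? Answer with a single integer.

V separates as a function of a plus a function of b, so ∇V=0 decouples.
∂V/∂a = -15(a - 4)(a - 3)(a - 1)(a + 4) = 0 at a ∈ {-4, 1, 3, 4}; ∂V/∂b = 30(b - 1)(b + 1)(b + 2)(b + 4) = 0 at b ∈ {-4, -2, -1, 1}.
The Hessian is diagonal: diag(V_aa, V_bb). Second derivatives: V_aa(-4)=4200, V_aa(1)=-450, V_aa(3)=210, V_aa(4)=-360; V_bb(-4)=-900, V_bb(-2)=180, V_bb(-1)=-180, V_bb(1)=900.
Local maxima occur where both diagonal entries negative: (1, -4), (1, -1), (4, -4), (4, -1). Count: 4.

4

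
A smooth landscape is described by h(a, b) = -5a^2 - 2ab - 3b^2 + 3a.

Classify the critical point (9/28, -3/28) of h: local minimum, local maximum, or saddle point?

The Hessian of h is constant: H = [[-10, -2], [-2, -6]].
det(H) = (-10)·(-6) − (-2)² = 56.
det(H) > 0 and tr(H) = -16 < 0, so H is negative definite and the point is a local maximum.

local maximum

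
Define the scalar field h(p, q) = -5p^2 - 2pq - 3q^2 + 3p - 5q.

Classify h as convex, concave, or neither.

concave

h is quadratic, so its Hessian is the constant matrix H = [[-10, -2], [-2, -6]].
det(H) = 56, tr(H) = -16.
det(H) > 0 and tr(H) < 0, so H is negative definite everywhere: concave.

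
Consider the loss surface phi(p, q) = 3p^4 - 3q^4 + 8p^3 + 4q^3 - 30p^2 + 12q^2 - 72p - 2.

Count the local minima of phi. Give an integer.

2

phi separates as a function of p plus a function of q, so ∇phi=0 decouples.
∂phi/∂p = 12(p - 2)(p + 1)(p + 3) = 0 at p ∈ {-3, -1, 2}; ∂phi/∂q = -12q(q - 2)(q + 1) = 0 at q ∈ {-1, 0, 2}.
The Hessian is diagonal: diag(phi_pp, phi_qq). Second derivatives: phi_pp(-3)=120, phi_pp(-1)=-72, phi_pp(2)=180; phi_qq(-1)=-36, phi_qq(0)=24, phi_qq(2)=-72.
Local minima occur where both diagonal entries positive: (-3, 0), (2, 0). Count: 2.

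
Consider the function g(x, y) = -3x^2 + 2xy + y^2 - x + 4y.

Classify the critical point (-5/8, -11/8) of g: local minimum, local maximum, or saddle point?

saddle point

The Hessian of g is constant: H = [[-6, 2], [2, 2]].
det(H) = (-6)·2 − 2² = -16.
Since det(H) < 0, H is indefinite and the critical point is a saddle point.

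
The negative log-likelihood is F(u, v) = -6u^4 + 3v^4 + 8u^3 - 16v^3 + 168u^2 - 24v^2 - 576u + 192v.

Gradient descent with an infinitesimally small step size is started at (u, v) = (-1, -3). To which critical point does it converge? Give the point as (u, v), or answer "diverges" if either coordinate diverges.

F is separable, so gradient descent decouples: u follows -∂F/∂u, v follows -∂F/∂v.
∂F/∂u = -24(u - 3)(u - 2)(u + 4); at u=-1 this is -864, so u increases.
∂F/∂v = 12(v - 4)(v - 2)(v + 2); at v=-3 this is -420, so v increases.
u converges to its nearest critical value 2 (a local min of the u-part); v converges to -2. The iterate converges to (2, -2).

(2, -2)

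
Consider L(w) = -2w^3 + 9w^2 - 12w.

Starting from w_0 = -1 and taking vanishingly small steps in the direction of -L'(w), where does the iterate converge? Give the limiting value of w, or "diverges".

L'(w) = -6(w - 2)(w - 1), so L'(-1) = -36.
Gradient descent moves in the -L' direction, i.e. w is increasing.
The nearest critical point in that direction is w = 1, where L'' = 6 > 0 (a local minimum). The iterate converges there.

1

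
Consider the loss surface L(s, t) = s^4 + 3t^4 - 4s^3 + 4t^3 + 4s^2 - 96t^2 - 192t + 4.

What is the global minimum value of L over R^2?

-1276

L(s,t) separates as P(s) + Q(t) + 4, so its minimum is min P + min Q + 4.
P'(s) = 4s(s - 2)(s - 1) vanishes at s ∈ {0, 1, 2}; Q'(t) = 12(t - 4)(t + 1)(t + 4) vanishes at t ∈ {-4, -1, 4}.
Local minima of P (where P''>0): P(0)=0, P(2)=0. Local minima of Q: Q(-4)=-256, Q(4)=-1280.
So the global minimum of L is P(0) + Q(4) + 4 = 0 − 1280 + 4 = -1276, attained at (0, 4).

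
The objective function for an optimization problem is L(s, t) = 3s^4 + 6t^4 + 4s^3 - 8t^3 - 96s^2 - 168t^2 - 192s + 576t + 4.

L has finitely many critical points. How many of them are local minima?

4

L separates as a function of s plus a function of t, so ∇L=0 decouples.
∂L/∂s = 12(s - 4)(s + 1)(s + 4) = 0 at s ∈ {-4, -1, 4}; ∂L/∂t = 24(t - 3)(t - 2)(t + 4) = 0 at t ∈ {-4, 2, 3}.
The Hessian is diagonal: diag(L_ss, L_tt). Second derivatives: L_ss(-4)=288, L_ss(-1)=-180, L_ss(4)=480; L_tt(-4)=1008, L_tt(2)=-144, L_tt(3)=168.
Local minima occur where both diagonal entries positive: (-4, -4), (-4, 3), (4, -4), (4, 3). Count: 4.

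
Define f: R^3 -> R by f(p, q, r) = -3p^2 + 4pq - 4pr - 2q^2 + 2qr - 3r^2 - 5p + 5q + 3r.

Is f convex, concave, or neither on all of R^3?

concave

f is quadratic, so its Hessian is the constant matrix H = [[-6, 4, -4], [4, -4, 2], [-4, 2, -6]].
Leading principal minors: -6, 8, -24.
Signs alternate −, +, − ⇒ H ≺ 0 ⇒ concave.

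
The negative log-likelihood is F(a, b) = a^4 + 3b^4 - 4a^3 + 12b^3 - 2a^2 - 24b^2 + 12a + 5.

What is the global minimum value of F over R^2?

F(a,b) separates as P(a) + Q(b) + 5, so its minimum is min P + min Q + 5.
P'(a) = 4(a - 3)(a - 1)(a + 1) vanishes at a ∈ {-1, 1, 3}; Q'(b) = 12b(b - 1)(b + 4) vanishes at b ∈ {-4, 0, 1}.
Local minima of P (where P''>0): P(-1)=-9, P(3)=-9. Local minima of Q: Q(-4)=-384, Q(1)=-9.
So the global minimum of F is P(-1) + Q(-4) + 5 = -9 − 384 + 5 = -388, attained at (-1, -4).

-388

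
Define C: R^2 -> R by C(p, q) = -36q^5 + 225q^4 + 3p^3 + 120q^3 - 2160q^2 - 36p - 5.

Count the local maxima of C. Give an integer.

2

C separates as a function of p plus a function of q, so ∇C=0 decouples.
∂C/∂p = 9(p - 2)(p + 2) = 0 at p ∈ {-2, 2}; ∂C/∂q = -180q(q - 4)(q - 3)(q + 2) = 0 at q ∈ {-2, 0, 3, 4}.
The Hessian is diagonal: diag(C_pp, C_qq). Second derivatives: C_pp(-2)=-36, C_pp(2)=36; C_qq(-2)=10800, C_qq(0)=-4320, C_qq(3)=2700, C_qq(4)=-4320.
Local maxima occur where both diagonal entries negative: (-2, 0), (-2, 4). Count: 2.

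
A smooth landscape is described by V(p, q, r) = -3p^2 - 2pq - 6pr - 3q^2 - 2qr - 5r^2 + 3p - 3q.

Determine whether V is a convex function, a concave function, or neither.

V is quadratic, so its Hessian is the constant matrix H = [[-6, -2, -6], [-2, -6, -2], [-6, -2, -10]].
Leading principal minors: -6, 32, -128.
Signs alternate −, +, − ⇒ H ≺ 0 ⇒ concave.

concave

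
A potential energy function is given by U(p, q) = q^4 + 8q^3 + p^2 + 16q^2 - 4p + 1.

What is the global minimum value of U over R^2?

U(p,q) separates as A(p) + B(q) + 1, so its minimum is min A + min B + 1.
A'(p) = 2p - 4 vanishes at p ∈ {2}; B'(q) = 4q(q + 2)(q + 4) vanishes at q ∈ {-4, -2, 0}.
Local minima of A (where A''>0): A(2)=-4. Local minima of B: B(-4)=0, B(0)=0.
So the global minimum of U is A(2) + B(-4) + 1 = -4 + 0 + 1 = -3, attained at (2, -4).

-3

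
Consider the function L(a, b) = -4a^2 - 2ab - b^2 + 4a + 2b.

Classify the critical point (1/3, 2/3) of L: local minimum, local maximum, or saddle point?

local maximum

The Hessian of L is constant: H = [[-8, -2], [-2, -2]].
det(H) = (-8)·(-2) − (-2)² = 12.
det(H) > 0 and tr(H) = -10 < 0, so H is negative definite and the point is a local maximum.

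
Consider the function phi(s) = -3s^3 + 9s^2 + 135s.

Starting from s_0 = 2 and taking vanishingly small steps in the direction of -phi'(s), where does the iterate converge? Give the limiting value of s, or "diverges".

phi'(s) = -9(s - 5)(s + 3), so phi'(2) = 135.
Gradient descent moves in the -phi' direction, i.e. s is decreasing.
The nearest critical point in that direction is s = -3, where phi'' = 72 > 0 (a local minimum). The iterate converges there.

-3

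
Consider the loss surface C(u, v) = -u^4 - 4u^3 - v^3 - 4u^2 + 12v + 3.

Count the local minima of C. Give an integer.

1

C separates as a function of u plus a function of v, so ∇C=0 decouples.
∂C/∂u = -4u(u + 1)(u + 2) = 0 at u ∈ {-2, -1, 0}; ∂C/∂v = -3(v - 2)(v + 2) = 0 at v ∈ {-2, 2}.
The Hessian is diagonal: diag(C_uu, C_vv). Second derivatives: C_uu(-2)=-8, C_uu(-1)=4, C_uu(0)=-8; C_vv(-2)=12, C_vv(2)=-12.
Local minima occur where both diagonal entries positive: (-1, -2). Count: 1.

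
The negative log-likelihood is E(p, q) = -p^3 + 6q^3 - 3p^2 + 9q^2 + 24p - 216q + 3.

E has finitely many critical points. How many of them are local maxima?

1

E separates as a function of p plus a function of q, so ∇E=0 decouples.
∂E/∂p = -3(p - 2)(p + 4) = 0 at p ∈ {-4, 2}; ∂E/∂q = 18(q - 3)(q + 4) = 0 at q ∈ {-4, 3}.
The Hessian is diagonal: diag(E_pp, E_qq). Second derivatives: E_pp(-4)=18, E_pp(2)=-18; E_qq(-4)=-126, E_qq(3)=126.
Local maxima occur where both diagonal entries negative: (2, -4). Count: 1.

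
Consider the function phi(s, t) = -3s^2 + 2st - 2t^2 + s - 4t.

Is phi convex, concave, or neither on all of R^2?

phi is quadratic, so its Hessian is the constant matrix H = [[-6, 2], [2, -4]].
det(H) = 20, tr(H) = -10.
det(H) > 0 and tr(H) < 0, so H is negative definite everywhere: concave.

concave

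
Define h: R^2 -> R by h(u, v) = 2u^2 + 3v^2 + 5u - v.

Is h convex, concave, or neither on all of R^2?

h is quadratic, so its Hessian is the constant matrix H = [[4, 0], [0, 6]].
det(H) = 24, tr(H) = 10.
det(H) > 0 and tr(H) > 0, so H is positive definite everywhere: convex.

convex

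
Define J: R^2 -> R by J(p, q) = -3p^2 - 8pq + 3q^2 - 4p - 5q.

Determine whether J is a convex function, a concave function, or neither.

J is quadratic, so its Hessian is the constant matrix H = [[-6, -8], [-8, 6]].
det(H) = -100, tr(H) = 0.
det(H) < 0, so H is indefinite: neither convex nor concave.

neither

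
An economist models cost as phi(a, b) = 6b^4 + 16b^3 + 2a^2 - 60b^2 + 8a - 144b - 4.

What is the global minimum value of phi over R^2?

-316

phi(a,b) separates as P(a) + Q(b) − 4, so its minimum is min P + min Q − 4.
P'(a) = 4a + 8 vanishes at a ∈ {-2}; Q'(b) = 24(b - 2)(b + 1)(b + 3) vanishes at b ∈ {-3, -1, 2}.
Local minima of P (where P''>0): P(-2)=-8. Local minima of Q: Q(-3)=-54, Q(2)=-304.
So the global minimum of phi is P(-2) + Q(2) − 4 = -8 − 304 − 4 = -316, attained at (-2, 2).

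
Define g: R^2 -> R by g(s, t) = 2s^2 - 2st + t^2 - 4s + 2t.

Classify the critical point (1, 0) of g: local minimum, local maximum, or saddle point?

local minimum

The Hessian of g is constant: H = [[4, -2], [-2, 2]].
det(H) = 4·2 − (-2)² = 4.
det(H) > 0 and tr(H) = 6 > 0, so H is positive definite and the point is a local minimum.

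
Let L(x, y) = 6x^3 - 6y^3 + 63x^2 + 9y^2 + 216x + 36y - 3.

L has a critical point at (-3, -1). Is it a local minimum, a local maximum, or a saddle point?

local minimum

The mixed partial ∂²L/∂x∂y is 0, so the Hessian at any point is diag(L_xx, L_yy) = diag(18(2x + 7), 18(-2y + 1)).
At (-3, -1): H = diag(18, 54).
Both eigenvalues are positive, so H is positive definite: a local minimum.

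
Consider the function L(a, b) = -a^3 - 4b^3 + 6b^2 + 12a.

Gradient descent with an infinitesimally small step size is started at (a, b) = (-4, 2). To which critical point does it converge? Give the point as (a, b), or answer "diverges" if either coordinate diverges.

diverges

L is separable, so gradient descent decouples: a follows -∂L/∂a, b follows -∂L/∂b.
∂L/∂a = -3(a - 2)(a + 2); at a=-4 this is -36, so a increases.
∂L/∂b = -12b(b - 1); at b=2 this is -24, so b increases.
The b-coordinate has no critical point in that direction and runs off to infinity.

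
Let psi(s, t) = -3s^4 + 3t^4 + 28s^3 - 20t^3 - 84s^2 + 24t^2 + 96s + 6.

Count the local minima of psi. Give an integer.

2

psi separates as a function of s plus a function of t, so ∇psi=0 decouples.
∂psi/∂s = -12(s - 4)(s - 2)(s - 1) = 0 at s ∈ {1, 2, 4}; ∂psi/∂t = 12t(t - 4)(t - 1) = 0 at t ∈ {0, 1, 4}.
The Hessian is diagonal: diag(psi_ss, psi_tt). Second derivatives: psi_ss(1)=-36, psi_ss(2)=24, psi_ss(4)=-72; psi_tt(0)=48, psi_tt(1)=-36, psi_tt(4)=144.
Local minima occur where both diagonal entries positive: (2, 0), (2, 4). Count: 2.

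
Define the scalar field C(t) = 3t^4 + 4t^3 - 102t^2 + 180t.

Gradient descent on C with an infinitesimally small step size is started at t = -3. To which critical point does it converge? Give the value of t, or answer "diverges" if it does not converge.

-5

C'(t) = 12(t - 3)(t - 1)(t + 5), so C'(-3) = 576.
Gradient descent moves in the -C' direction, i.e. t is decreasing.
The nearest critical point in that direction is t = -5, where C'' = 576 > 0 (a local minimum). The iterate converges there.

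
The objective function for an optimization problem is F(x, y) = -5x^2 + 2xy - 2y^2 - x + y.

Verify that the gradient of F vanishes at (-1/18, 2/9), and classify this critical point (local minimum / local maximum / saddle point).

∇F = (-10x + 2y - 1, 2x - 4y + 1); substituting (-1/18, 2/9) gives ∇F = (0, 0), so (-1/18, 2/9) is indeed a critical point.
The Hessian of F is constant: H = [[-10, 2], [2, -4]].
det(H) = (-10)·(-4) − 2² = 36.
det(H) > 0 and tr(H) = -14 < 0, so H is negative definite and the point is a local maximum.

local maximum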